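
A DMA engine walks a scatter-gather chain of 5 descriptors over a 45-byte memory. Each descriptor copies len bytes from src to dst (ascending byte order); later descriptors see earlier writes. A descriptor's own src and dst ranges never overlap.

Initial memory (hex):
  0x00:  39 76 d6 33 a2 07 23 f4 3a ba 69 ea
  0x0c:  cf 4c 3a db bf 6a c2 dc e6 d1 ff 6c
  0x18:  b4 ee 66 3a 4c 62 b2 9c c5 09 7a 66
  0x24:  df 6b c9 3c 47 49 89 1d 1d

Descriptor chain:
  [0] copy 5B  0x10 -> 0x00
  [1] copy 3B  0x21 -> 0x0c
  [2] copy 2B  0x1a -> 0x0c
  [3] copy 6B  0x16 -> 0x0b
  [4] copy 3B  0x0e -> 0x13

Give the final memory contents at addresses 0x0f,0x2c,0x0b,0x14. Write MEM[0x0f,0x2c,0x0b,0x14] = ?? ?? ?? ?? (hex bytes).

MEM[0x0f,0x2c,0x0b,0x14] = 66 1d ff 66

#0 dst[0x00+5] := {0xbf,0x6a,0xc2,0xdc,0xe6}
#1 dst[0x0c+3] := {0x09,0x7a,0x66}
#2 dst[0x0c+2] := {0x66,0x3a}
#3 dst[0x0b+6] := {0xff,0x6c,0xb4,0xee,0x66,0x3a}
#4 dst[0x13+3] := {0xee,0x66,0x3a}
query mem[0x0f]=0x66, mem[0x2c]=0x1d, mem[0x0b]=0xff, mem[0x14]=0x66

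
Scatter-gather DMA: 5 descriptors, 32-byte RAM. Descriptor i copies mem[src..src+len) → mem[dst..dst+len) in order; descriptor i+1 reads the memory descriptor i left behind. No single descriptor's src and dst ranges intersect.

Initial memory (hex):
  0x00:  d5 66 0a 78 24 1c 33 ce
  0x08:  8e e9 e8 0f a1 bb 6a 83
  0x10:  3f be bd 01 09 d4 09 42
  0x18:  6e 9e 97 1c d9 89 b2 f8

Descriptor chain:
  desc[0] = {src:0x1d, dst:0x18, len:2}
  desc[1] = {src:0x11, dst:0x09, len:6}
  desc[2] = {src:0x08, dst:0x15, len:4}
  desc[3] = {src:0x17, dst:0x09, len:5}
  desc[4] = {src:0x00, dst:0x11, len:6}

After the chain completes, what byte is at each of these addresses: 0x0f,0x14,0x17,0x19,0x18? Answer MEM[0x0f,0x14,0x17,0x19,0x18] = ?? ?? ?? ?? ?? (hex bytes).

#0 dst[0x18+2] := {0x89,0xb2}
#1 dst[0x09+6] := {0xbe,0xbd,0x01,0x09,0xd4,0x09}
#2 dst[0x15+4] := {0x8e,0xbe,0xbd,0x01}
#3 dst[0x09+5] := {0xbd,0x01,0xb2,0x97,0x1c}
#4 dst[0x11+6] := {0xd5,0x66,0x0a,0x78,0x24,0x1c}
query mem[0x0f]=0x83, mem[0x14]=0x78, mem[0x17]=0xbd, mem[0x19]=0xb2, mem[0x18]=0x01

MEM[0x0f,0x14,0x17,0x19,0x18] = 83 78 bd b2 01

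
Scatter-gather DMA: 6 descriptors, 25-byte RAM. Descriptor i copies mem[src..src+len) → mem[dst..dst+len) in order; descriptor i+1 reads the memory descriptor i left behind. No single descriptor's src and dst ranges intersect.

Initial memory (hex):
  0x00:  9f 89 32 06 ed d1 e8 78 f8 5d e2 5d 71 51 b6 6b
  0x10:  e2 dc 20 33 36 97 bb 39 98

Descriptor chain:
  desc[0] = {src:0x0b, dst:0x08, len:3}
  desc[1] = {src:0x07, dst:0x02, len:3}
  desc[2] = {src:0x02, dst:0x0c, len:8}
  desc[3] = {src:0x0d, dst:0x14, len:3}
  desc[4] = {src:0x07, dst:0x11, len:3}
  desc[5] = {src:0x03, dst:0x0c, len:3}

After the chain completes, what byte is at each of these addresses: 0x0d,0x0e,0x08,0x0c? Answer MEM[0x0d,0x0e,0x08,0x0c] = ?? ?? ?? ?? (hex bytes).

#0 dst[0x08+3] := {0x5d,0x71,0x51}
#1 dst[0x02+3] := {0x78,0x5d,0x71}
#2 dst[0x0c+8] := {0x78,0x5d,0x71,0xd1,0xe8,0x78,0x5d,0x71}
#3 dst[0x14+3] := {0x5d,0x71,0xd1}
#4 dst[0x11+3] := {0x78,0x5d,0x71}
#5 dst[0x0c+3] := {0x5d,0x71,0xd1}
query mem[0x0d]=0x71, mem[0x0e]=0xd1, mem[0x08]=0x5d, mem[0x0c]=0x5d

MEM[0x0d,0x0e,0x08,0x0c] = 71 d1 5d 5d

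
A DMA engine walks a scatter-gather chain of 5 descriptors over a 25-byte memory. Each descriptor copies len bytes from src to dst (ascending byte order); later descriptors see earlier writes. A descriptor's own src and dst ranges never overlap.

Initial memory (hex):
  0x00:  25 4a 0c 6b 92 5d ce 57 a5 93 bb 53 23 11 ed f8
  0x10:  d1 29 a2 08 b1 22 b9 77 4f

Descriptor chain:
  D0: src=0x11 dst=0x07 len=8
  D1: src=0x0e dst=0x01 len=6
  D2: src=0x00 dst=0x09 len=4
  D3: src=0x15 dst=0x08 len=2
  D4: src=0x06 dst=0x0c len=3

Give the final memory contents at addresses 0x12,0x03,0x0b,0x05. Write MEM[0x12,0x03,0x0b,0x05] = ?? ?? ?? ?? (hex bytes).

  after D0: wrote 8B at 0x07 = 29a208b122b9774f
  after D1: wrote 6B at 0x01 = 4ff8d129a208
  after D2: wrote 4B at 0x09 = 254ff8d1
  after D3: wrote 2B at 0x08 = 22b9
  after D4: wrote 3B at 0x0c = 082922
query mem[0x12]=0xa2, mem[0x03]=0xd1, mem[0x0b]=0xf8, mem[0x05]=0xa2

MEM[0x12,0x03,0x0b,0x05] = a2 d1 f8 a2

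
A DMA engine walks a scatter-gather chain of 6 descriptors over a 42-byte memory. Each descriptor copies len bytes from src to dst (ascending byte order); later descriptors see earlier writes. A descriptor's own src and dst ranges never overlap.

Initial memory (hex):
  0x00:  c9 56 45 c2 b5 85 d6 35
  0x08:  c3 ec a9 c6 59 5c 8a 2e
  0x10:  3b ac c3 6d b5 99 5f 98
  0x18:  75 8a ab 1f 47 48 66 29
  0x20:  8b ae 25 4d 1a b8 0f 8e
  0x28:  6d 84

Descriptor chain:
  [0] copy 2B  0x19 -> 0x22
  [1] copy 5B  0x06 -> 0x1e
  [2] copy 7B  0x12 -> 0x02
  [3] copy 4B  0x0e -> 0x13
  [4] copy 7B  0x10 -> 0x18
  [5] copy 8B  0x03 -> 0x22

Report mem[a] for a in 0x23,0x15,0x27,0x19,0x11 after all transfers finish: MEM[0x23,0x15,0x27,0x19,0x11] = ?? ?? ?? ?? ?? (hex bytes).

MEM[0x23,0x15,0x27,0x19,0x11] = b5 3b 75 ac ac

[0] 0x19->0x22 len=2 : 8a ab
[1] 0x06->0x1e len=5 : d6 35 c3 ec a9
[2] 0x12->0x02 len=7 : c3 6d b5 99 5f 98 75
[3] 0x0e->0x13 len=4 : 8a 2e 3b ac
[4] 0x10->0x18 len=7 : 3b ac c3 8a 2e 3b ac
[5] 0x03->0x22 len=8 : 6d b5 99 5f 98 75 ec a9
query mem[0x23]=0xb5, mem[0x15]=0x3b, mem[0x27]=0x75, mem[0x19]=0xac, mem[0x11]=0xac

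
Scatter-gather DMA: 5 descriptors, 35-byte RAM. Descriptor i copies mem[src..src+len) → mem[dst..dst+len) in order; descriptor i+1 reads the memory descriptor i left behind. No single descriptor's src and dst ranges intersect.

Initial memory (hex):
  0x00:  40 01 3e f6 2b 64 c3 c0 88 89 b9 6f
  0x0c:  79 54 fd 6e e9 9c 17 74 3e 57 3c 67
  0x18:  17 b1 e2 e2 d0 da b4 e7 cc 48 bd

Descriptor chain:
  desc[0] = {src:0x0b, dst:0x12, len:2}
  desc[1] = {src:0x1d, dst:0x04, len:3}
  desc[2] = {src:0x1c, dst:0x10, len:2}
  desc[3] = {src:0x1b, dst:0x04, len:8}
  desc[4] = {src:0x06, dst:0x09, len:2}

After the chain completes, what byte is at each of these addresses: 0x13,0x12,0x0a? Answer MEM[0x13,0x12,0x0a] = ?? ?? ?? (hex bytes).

  after D0: wrote 2B at 0x12 = 6f79
  after D1: wrote 3B at 0x04 = dab4e7
  after D2: wrote 2B at 0x10 = d0da
  after D3: wrote 8B at 0x04 = e2d0dab4e7cc48bd
  after D4: wrote 2B at 0x09 = dab4
query mem[0x13]=0x79, mem[0x12]=0x6f, mem[0x0a]=0xb4

MEM[0x13,0x12,0x0a] = 79 6f b4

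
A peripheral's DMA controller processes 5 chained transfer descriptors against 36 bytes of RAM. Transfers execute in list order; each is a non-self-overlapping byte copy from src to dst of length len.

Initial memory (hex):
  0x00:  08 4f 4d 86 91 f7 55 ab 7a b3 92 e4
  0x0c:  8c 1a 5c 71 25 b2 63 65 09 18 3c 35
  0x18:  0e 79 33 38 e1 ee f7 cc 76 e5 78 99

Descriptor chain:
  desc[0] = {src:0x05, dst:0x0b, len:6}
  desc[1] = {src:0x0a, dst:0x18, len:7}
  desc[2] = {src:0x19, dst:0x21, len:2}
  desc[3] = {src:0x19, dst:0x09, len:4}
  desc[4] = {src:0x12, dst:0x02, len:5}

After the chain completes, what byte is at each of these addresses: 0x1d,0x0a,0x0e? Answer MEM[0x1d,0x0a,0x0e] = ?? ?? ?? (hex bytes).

MEM[0x1d,0x0a,0x0e] = b3 55 7a

#0 dst[0x0b+6] := {0xf7,0x55,0xab,0x7a,0xb3,0x92}
#1 dst[0x18+7] := {0x92,0xf7,0x55,0xab,0x7a,0xb3,0x92}
#2 dst[0x21+2] := {0xf7,0x55}
#3 dst[0x09+4] := {0xf7,0x55,0xab,0x7a}
#4 dst[0x02+5] := {0x63,0x65,0x09,0x18,0x3c}
query mem[0x1d]=0xb3, mem[0x0a]=0x55, mem[0x0e]=0x7a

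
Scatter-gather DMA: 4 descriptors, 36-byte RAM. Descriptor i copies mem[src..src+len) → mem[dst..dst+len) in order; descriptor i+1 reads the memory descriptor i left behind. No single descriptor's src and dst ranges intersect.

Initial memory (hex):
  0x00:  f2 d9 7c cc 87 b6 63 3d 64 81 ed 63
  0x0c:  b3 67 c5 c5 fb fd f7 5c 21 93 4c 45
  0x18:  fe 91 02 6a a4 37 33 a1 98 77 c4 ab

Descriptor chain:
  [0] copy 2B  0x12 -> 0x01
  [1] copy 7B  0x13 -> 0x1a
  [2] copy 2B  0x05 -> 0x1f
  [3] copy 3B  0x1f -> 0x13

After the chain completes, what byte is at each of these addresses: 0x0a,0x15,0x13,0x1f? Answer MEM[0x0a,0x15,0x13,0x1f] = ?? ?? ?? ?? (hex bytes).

MEM[0x0a,0x15,0x13,0x1f] = ed 77 b6 b6

[0] 0x12->0x01 len=2 : f7 5c
[1] 0x13->0x1a len=7 : 5c 21 93 4c 45 fe 91
[2] 0x05->0x1f len=2 : b6 63
[3] 0x1f->0x13 len=3 : b6 63 77
query mem[0x0a]=0xed, mem[0x15]=0x77, mem[0x13]=0xb6, mem[0x1f]=0xb6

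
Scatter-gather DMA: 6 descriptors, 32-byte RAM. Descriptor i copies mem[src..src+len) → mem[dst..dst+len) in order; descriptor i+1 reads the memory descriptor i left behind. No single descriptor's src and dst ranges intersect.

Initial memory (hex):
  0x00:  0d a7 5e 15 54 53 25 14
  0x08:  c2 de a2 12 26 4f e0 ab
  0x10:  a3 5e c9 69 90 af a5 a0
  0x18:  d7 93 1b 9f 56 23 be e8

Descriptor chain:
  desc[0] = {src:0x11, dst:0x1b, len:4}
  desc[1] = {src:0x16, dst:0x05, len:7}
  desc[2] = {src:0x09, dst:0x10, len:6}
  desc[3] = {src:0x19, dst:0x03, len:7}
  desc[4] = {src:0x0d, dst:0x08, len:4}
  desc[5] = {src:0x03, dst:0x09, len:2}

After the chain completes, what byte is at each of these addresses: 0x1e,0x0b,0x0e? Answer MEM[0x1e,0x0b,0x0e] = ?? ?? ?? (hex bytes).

MEM[0x1e,0x0b,0x0e] = 90 1b e0

D0: mem[0x1b..0x1e] <- [5e c9 69 90]
D1: mem[0x05..0x0b] <- [a5 a0 d7 93 1b 5e c9]
D2: mem[0x10..0x15] <- [1b 5e c9 26 4f e0]
D3: mem[0x03..0x09] <- [93 1b 5e c9 69 90 e8]
D4: mem[0x08..0x0b] <- [4f e0 ab 1b]
D5: mem[0x09..0x0a] <- [93 1b]
query mem[0x1e]=0x90, mem[0x0b]=0x1b, mem[0x0e]=0xe0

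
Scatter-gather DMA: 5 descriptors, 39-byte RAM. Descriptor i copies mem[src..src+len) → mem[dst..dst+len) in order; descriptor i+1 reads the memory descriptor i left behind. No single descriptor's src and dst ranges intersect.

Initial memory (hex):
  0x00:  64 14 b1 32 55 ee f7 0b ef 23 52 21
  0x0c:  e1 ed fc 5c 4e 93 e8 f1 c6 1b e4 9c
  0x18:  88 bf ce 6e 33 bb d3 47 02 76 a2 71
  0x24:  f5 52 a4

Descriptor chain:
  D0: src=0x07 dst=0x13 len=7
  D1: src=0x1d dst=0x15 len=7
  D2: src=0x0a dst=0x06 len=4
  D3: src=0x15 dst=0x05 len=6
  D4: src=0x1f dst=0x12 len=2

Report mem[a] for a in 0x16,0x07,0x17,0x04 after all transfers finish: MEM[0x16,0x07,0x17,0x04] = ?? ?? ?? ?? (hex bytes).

MEM[0x16,0x07,0x17,0x04] = d3 47 47 55

[0] 0x07->0x13 len=7 : 0b ef 23 52 21 e1 ed
[1] 0x1d->0x15 len=7 : bb d3 47 02 76 a2 71
[2] 0x0a->0x06 len=4 : 52 21 e1 ed
[3] 0x15->0x05 len=6 : bb d3 47 02 76 a2
[4] 0x1f->0x12 len=2 : 47 02
query mem[0x16]=0xd3, mem[0x07]=0x47, mem[0x17]=0x47, mem[0x04]=0x55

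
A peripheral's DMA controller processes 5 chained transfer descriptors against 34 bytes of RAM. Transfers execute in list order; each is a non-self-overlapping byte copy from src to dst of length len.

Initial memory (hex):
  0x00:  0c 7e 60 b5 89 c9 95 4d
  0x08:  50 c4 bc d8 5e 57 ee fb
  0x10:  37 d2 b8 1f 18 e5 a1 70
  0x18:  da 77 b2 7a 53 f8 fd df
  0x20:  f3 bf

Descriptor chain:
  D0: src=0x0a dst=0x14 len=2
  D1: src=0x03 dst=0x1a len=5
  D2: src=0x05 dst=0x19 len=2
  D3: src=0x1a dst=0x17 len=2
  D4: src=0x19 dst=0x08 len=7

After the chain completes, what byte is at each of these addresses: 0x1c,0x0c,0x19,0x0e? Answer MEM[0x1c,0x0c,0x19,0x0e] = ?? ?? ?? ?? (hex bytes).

D0: mem[0x14..0x15] <- [bc d8]
D1: mem[0x1a..0x1e] <- [b5 89 c9 95 4d]
D2: mem[0x19..0x1a] <- [c9 95]
D3: mem[0x17..0x18] <- [95 89]
D4: mem[0x08..0x0e] <- [c9 95 89 c9 95 4d df]
query mem[0x1c]=0xc9, mem[0x0c]=0x95, mem[0x19]=0xc9, mem[0x0e]=0xdf

MEM[0x1c,0x0c,0x19,0x0e] = c9 95 c9 df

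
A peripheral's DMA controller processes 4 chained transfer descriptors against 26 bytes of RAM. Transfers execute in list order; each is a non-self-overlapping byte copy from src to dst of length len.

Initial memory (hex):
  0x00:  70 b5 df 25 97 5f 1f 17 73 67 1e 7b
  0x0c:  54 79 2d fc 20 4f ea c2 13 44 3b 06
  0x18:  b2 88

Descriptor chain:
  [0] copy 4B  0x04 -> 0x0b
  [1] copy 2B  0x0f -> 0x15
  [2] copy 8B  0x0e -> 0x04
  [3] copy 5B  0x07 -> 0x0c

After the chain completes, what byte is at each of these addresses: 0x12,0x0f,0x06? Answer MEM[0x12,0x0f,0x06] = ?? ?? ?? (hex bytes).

[0] 0x04->0x0b len=4 : 97 5f 1f 17
[1] 0x0f->0x15 len=2 : fc 20
[2] 0x0e->0x04 len=8 : 17 fc 20 4f ea c2 13 fc
[3] 0x07->0x0c len=5 : 4f ea c2 13 fc
query mem[0x12]=0xea, mem[0x0f]=0x13, mem[0x06]=0x20

MEM[0x12,0x0f,0x06] = ea 13 20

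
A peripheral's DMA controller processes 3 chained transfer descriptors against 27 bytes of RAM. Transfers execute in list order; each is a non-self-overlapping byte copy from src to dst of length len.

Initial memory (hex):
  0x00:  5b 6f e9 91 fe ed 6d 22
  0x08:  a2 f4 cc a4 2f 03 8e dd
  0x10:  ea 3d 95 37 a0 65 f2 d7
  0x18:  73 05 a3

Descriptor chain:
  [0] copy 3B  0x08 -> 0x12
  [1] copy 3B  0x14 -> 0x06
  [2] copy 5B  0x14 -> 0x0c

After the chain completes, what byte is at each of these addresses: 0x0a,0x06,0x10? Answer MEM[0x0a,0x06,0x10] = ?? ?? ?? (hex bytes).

#0 dst[0x12+3] := {0xa2,0xf4,0xcc}
#1 dst[0x06+3] := {0xcc,0x65,0xf2}
#2 dst[0x0c+5] := {0xcc,0x65,0xf2,0xd7,0x73}
query mem[0x0a]=0xcc, mem[0x06]=0xcc, mem[0x10]=0x73

MEM[0x0a,0x06,0x10] = cc cc 73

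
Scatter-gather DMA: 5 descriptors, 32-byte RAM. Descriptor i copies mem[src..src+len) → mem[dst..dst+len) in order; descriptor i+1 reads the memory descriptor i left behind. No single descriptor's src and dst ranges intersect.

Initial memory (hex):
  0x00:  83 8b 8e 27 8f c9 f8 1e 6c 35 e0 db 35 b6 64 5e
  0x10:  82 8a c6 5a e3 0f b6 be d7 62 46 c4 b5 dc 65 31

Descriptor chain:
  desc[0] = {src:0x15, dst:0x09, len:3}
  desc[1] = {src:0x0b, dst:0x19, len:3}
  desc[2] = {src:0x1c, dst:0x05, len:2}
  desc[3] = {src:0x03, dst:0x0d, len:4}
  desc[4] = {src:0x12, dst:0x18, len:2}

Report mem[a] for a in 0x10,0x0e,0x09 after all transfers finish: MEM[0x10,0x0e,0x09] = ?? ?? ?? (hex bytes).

#0 dst[0x09+3] := {0x0f,0xb6,0xbe}
#1 dst[0x19+3] := {0xbe,0x35,0xb6}
#2 dst[0x05+2] := {0xb5,0xdc}
#3 dst[0x0d+4] := {0x27,0x8f,0xb5,0xdc}
#4 dst[0x18+2] := {0xc6,0x5a}
query mem[0x10]=0xdc, mem[0x0e]=0x8f, mem[0x09]=0x0f

MEM[0x10,0x0e,0x09] = dc 8f 0f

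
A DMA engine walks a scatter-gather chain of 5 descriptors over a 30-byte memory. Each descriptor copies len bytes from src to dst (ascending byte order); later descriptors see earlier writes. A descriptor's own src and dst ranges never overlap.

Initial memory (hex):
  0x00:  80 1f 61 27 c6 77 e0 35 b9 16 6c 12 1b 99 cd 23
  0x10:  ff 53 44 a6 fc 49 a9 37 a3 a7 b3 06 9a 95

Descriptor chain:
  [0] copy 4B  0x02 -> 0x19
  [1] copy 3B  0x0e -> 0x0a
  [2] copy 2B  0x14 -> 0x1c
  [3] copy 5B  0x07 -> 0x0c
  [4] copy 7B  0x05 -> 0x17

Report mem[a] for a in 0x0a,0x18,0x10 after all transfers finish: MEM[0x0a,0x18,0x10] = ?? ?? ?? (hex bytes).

MEM[0x0a,0x18,0x10] = cd e0 23

#0 dst[0x19+4] := {0x61,0x27,0xc6,0x77}
#1 dst[0x0a+3] := {0xcd,0x23,0xff}
#2 dst[0x1c+2] := {0xfc,0x49}
#3 dst[0x0c+5] := {0x35,0xb9,0x16,0xcd,0x23}
#4 dst[0x17+7] := {0x77,0xe0,0x35,0xb9,0x16,0xcd,0x23}
query mem[0x0a]=0xcd, mem[0x18]=0xe0, mem[0x10]=0x23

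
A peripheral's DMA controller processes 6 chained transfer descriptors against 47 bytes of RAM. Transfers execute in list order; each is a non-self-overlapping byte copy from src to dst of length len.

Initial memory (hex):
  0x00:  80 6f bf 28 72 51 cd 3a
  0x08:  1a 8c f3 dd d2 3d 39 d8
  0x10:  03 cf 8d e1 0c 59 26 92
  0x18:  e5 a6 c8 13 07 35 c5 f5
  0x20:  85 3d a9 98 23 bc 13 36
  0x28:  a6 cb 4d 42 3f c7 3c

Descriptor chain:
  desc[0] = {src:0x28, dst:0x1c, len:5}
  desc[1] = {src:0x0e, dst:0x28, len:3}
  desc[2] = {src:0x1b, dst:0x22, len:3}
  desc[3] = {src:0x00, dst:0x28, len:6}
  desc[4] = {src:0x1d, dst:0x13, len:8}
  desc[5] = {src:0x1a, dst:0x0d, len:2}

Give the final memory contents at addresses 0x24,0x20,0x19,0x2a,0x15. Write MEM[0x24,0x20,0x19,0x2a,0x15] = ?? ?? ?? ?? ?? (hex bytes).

[0] 0x28->0x1c len=5 : a6 cb 4d 42 3f
[1] 0x0e->0x28 len=3 : 39 d8 03
[2] 0x1b->0x22 len=3 : 13 a6 cb
[3] 0x00->0x28 len=6 : 80 6f bf 28 72 51
[4] 0x1d->0x13 len=8 : cb 4d 42 3f 3d 13 a6 cb
[5] 0x1a->0x0d len=2 : cb 13
query mem[0x24]=0xcb, mem[0x20]=0x3f, mem[0x19]=0xa6, mem[0x2a]=0xbf, mem[0x15]=0x42

MEM[0x24,0x20,0x19,0x2a,0x15] = cb 3f a6 bf 42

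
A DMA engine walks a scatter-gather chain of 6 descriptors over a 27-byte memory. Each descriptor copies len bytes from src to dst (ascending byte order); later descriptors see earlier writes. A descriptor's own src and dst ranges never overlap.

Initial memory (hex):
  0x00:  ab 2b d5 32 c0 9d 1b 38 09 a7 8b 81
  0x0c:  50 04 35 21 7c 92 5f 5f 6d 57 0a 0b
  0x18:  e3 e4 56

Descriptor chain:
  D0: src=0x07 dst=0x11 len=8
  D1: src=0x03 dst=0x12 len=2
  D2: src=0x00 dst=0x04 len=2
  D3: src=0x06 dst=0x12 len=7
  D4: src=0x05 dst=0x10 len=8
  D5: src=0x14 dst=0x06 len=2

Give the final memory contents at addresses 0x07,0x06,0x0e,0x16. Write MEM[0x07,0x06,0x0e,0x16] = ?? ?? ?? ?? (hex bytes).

MEM[0x07,0x06,0x0e,0x16] = 8b a7 35 81

#0 dst[0x11+8] := {0x38,0x09,0xa7,0x8b,0x81,0x50,0x04,0x35}
#1 dst[0x12+2] := {0x32,0xc0}
#2 dst[0x04+2] := {0xab,0x2b}
#3 dst[0x12+7] := {0x1b,0x38,0x09,0xa7,0x8b,0x81,0x50}
#4 dst[0x10+8] := {0x2b,0x1b,0x38,0x09,0xa7,0x8b,0x81,0x50}
#5 dst[0x06+2] := {0xa7,0x8b}
query mem[0x07]=0x8b, mem[0x06]=0xa7, mem[0x0e]=0x35, mem[0x16]=0x81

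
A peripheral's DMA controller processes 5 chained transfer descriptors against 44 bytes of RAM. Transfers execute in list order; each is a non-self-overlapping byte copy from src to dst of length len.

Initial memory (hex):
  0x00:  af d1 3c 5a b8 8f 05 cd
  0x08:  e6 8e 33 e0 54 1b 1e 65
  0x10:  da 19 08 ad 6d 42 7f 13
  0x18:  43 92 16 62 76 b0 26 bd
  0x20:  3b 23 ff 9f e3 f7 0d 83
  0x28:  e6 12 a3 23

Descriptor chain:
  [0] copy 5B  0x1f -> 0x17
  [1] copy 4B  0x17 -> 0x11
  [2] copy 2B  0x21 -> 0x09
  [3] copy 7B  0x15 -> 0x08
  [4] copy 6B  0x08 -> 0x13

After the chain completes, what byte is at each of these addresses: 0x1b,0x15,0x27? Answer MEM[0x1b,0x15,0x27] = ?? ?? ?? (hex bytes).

#0 dst[0x17+5] := {0xbd,0x3b,0x23,0xff,0x9f}
#1 dst[0x11+4] := {0xbd,0x3b,0x23,0xff}
#2 dst[0x09+2] := {0x23,0xff}
#3 dst[0x08+7] := {0x42,0x7f,0xbd,0x3b,0x23,0xff,0x9f}
#4 dst[0x13+6] := {0x42,0x7f,0xbd,0x3b,0x23,0xff}
query mem[0x1b]=0x9f, mem[0x15]=0xbd, mem[0x27]=0x83

MEM[0x1b,0x15,0x27] = 9f bd 83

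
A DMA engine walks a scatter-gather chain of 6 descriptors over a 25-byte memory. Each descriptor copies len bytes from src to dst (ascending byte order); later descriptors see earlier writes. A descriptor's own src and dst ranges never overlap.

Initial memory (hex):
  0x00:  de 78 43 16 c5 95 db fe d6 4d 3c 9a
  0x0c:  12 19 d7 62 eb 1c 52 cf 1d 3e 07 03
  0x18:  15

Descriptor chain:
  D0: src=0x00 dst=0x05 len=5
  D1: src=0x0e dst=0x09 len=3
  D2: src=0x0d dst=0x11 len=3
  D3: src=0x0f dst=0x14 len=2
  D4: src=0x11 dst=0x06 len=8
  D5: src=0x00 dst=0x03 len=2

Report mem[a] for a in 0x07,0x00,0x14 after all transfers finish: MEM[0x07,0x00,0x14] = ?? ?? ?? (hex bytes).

MEM[0x07,0x00,0x14] = d7 de 62

D0: mem[0x05..0x09] <- [de 78 43 16 c5]
D1: mem[0x09..0x0b] <- [d7 62 eb]
D2: mem[0x11..0x13] <- [19 d7 62]
D3: mem[0x14..0x15] <- [62 eb]
D4: mem[0x06..0x0d] <- [19 d7 62 62 eb 07 03 15]
D5: mem[0x03..0x04] <- [de 78]
query mem[0x07]=0xd7, mem[0x00]=0xde, mem[0x14]=0x62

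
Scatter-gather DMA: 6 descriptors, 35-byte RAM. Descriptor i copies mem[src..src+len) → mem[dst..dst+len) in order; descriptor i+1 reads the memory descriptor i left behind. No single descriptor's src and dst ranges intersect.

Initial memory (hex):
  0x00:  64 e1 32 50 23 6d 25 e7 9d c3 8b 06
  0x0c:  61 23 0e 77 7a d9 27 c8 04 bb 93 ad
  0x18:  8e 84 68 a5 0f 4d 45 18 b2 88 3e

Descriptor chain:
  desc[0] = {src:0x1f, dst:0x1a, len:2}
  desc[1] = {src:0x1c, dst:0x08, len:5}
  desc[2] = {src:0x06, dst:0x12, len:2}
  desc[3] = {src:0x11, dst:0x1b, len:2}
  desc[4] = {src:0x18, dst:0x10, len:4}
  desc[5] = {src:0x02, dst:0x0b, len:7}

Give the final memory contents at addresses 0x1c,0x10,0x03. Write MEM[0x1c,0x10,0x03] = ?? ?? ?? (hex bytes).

D0: mem[0x1a..0x1b] <- [18 b2]
D1: mem[0x08..0x0c] <- [0f 4d 45 18 b2]
D2: mem[0x12..0x13] <- [25 e7]
D3: mem[0x1b..0x1c] <- [d9 25]
D4: mem[0x10..0x13] <- [8e 84 18 d9]
D5: mem[0x0b..0x11] <- [32 50 23 6d 25 e7 0f]
query mem[0x1c]=0x25, mem[0x10]=0xe7, mem[0x03]=0x50

MEM[0x1c,0x10,0x03] = 25 e7 50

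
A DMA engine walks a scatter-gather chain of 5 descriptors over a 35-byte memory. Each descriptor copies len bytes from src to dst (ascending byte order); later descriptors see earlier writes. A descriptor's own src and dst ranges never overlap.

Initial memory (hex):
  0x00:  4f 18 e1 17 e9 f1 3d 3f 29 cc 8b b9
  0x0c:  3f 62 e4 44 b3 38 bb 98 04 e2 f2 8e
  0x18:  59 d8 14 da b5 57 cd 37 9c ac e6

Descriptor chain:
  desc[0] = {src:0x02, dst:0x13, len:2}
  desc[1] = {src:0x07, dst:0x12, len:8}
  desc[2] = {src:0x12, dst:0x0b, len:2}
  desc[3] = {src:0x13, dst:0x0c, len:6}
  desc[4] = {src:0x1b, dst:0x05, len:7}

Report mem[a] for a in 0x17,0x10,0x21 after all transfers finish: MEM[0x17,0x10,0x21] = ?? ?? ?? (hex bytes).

MEM[0x17,0x10,0x21] = 3f 3f ac

#0 dst[0x13+2] := {0xe1,0x17}
#1 dst[0x12+8] := {0x3f,0x29,0xcc,0x8b,0xb9,0x3f,0x62,0xe4}
#2 dst[0x0b+2] := {0x3f,0x29}
#3 dst[0x0c+6] := {0x29,0xcc,0x8b,0xb9,0x3f,0x62}
#4 dst[0x05+7] := {0xda,0xb5,0x57,0xcd,0x37,0x9c,0xac}
query mem[0x17]=0x3f, mem[0x10]=0x3f, mem[0x21]=0xac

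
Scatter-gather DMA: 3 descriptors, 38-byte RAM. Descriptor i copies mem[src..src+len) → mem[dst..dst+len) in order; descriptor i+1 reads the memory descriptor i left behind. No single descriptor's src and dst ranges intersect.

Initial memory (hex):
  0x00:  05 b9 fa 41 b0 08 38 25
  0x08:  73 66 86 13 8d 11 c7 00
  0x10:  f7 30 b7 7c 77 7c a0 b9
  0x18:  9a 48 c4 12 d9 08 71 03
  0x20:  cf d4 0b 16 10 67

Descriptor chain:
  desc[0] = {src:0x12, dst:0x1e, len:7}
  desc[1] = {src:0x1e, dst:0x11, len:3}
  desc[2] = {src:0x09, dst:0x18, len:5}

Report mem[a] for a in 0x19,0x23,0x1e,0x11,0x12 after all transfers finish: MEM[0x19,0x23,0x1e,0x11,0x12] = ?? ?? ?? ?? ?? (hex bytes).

MEM[0x19,0x23,0x1e,0x11,0x12] = 86 b9 b7 b7 7c

#0 dst[0x1e+7] := {0xb7,0x7c,0x77,0x7c,0xa0,0xb9,0x9a}
#1 dst[0x11+3] := {0xb7,0x7c,0x77}
#2 dst[0x18+5] := {0x66,0x86,0x13,0x8d,0x11}
query mem[0x19]=0x86, mem[0x23]=0xb9, mem[0x1e]=0xb7, mem[0x11]=0xb7, mem[0x12]=0x7c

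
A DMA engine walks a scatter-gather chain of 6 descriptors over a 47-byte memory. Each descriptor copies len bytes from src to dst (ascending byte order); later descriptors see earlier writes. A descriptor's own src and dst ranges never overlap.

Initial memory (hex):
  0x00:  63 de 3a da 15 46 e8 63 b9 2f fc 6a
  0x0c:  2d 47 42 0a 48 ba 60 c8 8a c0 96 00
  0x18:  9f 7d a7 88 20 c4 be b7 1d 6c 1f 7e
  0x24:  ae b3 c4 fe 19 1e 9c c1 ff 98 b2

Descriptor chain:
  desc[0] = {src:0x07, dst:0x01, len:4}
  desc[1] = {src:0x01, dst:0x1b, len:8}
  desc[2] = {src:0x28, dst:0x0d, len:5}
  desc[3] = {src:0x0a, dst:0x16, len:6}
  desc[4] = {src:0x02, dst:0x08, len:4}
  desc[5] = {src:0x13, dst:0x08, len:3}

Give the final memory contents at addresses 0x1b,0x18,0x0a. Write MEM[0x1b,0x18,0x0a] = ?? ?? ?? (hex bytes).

[0] 0x07->0x01 len=4 : 63 b9 2f fc
[1] 0x01->0x1b len=8 : 63 b9 2f fc 46 e8 63 b9
[2] 0x28->0x0d len=5 : 19 1e 9c c1 ff
[3] 0x0a->0x16 len=6 : fc 6a 2d 19 1e 9c
[4] 0x02->0x08 len=4 : b9 2f fc 46
[5] 0x13->0x08 len=3 : c8 8a c0
query mem[0x1b]=0x9c, mem[0x18]=0x2d, mem[0x0a]=0xc0

MEM[0x1b,0x18,0x0a] = 9c 2d c0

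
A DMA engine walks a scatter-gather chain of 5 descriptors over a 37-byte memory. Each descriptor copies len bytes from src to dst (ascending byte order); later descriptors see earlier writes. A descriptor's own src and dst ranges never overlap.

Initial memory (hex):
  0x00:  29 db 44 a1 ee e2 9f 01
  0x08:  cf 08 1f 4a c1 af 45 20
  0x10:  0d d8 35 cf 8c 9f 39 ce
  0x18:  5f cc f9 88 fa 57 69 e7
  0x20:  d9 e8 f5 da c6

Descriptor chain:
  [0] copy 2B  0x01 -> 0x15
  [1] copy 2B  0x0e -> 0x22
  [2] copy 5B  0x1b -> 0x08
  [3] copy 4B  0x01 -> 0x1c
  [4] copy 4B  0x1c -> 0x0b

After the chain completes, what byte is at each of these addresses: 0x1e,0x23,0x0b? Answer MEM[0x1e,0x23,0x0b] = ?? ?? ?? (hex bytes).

D0: mem[0x15..0x16] <- [db 44]
D1: mem[0x22..0x23] <- [45 20]
D2: mem[0x08..0x0c] <- [88 fa 57 69 e7]
D3: mem[0x1c..0x1f] <- [db 44 a1 ee]
D4: mem[0x0b..0x0e] <- [db 44 a1 ee]
query mem[0x1e]=0xa1, mem[0x23]=0x20, mem[0x0b]=0xdb

MEM[0x1e,0x23,0x0b] = a1 20 db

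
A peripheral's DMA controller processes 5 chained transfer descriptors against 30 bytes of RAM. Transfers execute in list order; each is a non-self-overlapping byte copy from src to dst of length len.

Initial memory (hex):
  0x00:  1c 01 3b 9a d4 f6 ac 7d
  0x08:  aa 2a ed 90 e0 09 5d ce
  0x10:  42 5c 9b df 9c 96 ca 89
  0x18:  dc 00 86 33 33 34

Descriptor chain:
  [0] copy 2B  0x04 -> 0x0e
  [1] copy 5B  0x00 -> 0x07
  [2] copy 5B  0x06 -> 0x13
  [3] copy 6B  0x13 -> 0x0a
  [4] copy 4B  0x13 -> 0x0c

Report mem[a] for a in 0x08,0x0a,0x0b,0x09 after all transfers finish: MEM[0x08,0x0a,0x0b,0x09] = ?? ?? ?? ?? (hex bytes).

[0] 0x04->0x0e len=2 : d4 f6
[1] 0x00->0x07 len=5 : 1c 01 3b 9a d4
[2] 0x06->0x13 len=5 : ac 1c 01 3b 9a
[3] 0x13->0x0a len=6 : ac 1c 01 3b 9a dc
[4] 0x13->0x0c len=4 : ac 1c 01 3b
query mem[0x08]=0x01, mem[0x0a]=0xac, mem[0x0b]=0x1c, mem[0x09]=0x3b

MEM[0x08,0x0a,0x0b,0x09] = 01 ac 1c 3b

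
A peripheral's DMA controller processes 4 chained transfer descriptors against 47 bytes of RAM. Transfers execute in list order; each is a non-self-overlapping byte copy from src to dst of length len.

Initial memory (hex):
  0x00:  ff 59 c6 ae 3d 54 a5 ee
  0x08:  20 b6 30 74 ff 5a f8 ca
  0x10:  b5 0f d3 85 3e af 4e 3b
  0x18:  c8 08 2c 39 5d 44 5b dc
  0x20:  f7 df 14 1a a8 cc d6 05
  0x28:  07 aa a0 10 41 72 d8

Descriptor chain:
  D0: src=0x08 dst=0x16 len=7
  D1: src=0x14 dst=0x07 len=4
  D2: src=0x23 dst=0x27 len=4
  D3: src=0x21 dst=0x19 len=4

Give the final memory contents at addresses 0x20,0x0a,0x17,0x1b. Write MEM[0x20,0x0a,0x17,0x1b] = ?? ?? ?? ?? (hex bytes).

#0 dst[0x16+7] := {0x20,0xb6,0x30,0x74,0xff,0x5a,0xf8}
#1 dst[0x07+4] := {0x3e,0xaf,0x20,0xb6}
#2 dst[0x27+4] := {0x1a,0xa8,0xcc,0xd6}
#3 dst[0x19+4] := {0xdf,0x14,0x1a,0xa8}
query mem[0x20]=0xf7, mem[0x0a]=0xb6, mem[0x17]=0xb6, mem[0x1b]=0x1a

MEM[0x20,0x0a,0x17,0x1b] = f7 b6 b6 1a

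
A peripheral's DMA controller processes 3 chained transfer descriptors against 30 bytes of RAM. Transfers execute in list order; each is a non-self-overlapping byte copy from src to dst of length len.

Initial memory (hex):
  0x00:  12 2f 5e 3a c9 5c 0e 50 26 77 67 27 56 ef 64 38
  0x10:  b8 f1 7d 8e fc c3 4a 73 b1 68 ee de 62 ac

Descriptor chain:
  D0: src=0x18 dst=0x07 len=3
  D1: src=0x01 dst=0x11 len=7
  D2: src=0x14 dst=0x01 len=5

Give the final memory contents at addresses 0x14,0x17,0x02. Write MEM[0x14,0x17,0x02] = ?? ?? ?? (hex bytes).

  after D0: wrote 3B at 0x07 = b168ee
  after D1: wrote 7B at 0x11 = 2f5e3ac95c0eb1
  after D2: wrote 5B at 0x01 = c95c0eb1b1
query mem[0x14]=0xc9, mem[0x17]=0xb1, mem[0x02]=0x5c

MEM[0x14,0x17,0x02] = c9 b1 5c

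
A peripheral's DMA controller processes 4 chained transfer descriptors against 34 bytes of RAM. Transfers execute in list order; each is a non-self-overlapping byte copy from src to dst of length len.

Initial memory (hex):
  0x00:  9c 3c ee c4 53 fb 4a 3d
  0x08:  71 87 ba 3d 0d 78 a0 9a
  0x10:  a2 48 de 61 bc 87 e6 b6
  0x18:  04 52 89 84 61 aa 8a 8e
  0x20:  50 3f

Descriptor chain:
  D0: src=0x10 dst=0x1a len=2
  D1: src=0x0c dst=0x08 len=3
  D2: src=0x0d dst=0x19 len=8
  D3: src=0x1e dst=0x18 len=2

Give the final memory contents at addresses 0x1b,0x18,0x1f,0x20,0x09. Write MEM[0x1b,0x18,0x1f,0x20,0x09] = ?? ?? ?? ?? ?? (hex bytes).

MEM[0x1b,0x18,0x1f,0x20,0x09] = 9a de 61 bc 78

  after D0: wrote 2B at 0x1a = a248
  after D1: wrote 3B at 0x08 = 0d78a0
  after D2: wrote 8B at 0x19 = 78a09aa248de61bc
  after D3: wrote 2B at 0x18 = de61
query mem[0x1b]=0x9a, mem[0x18]=0xde, mem[0x1f]=0x61, mem[0x20]=0xbc, mem[0x09]=0x78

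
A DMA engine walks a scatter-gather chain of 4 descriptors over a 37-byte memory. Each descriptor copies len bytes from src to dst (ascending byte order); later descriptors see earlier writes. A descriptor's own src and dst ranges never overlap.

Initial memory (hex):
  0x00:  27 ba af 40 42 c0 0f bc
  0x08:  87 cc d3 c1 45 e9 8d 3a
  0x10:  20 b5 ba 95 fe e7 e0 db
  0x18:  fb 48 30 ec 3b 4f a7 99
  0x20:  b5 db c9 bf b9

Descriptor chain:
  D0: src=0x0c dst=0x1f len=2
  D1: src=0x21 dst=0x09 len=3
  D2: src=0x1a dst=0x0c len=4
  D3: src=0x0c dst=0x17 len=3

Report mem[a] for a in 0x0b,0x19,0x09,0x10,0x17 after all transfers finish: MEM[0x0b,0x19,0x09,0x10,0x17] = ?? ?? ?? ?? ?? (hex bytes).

MEM[0x0b,0x19,0x09,0x10,0x17] = bf 3b db 20 30

[0] 0x0c->0x1f len=2 : 45 e9
[1] 0x21->0x09 len=3 : db c9 bf
[2] 0x1a->0x0c len=4 : 30 ec 3b 4f
[3] 0x0c->0x17 len=3 : 30 ec 3b
query mem[0x0b]=0xbf, mem[0x19]=0x3b, mem[0x09]=0xdb, mem[0x10]=0x20, mem[0x17]=0x30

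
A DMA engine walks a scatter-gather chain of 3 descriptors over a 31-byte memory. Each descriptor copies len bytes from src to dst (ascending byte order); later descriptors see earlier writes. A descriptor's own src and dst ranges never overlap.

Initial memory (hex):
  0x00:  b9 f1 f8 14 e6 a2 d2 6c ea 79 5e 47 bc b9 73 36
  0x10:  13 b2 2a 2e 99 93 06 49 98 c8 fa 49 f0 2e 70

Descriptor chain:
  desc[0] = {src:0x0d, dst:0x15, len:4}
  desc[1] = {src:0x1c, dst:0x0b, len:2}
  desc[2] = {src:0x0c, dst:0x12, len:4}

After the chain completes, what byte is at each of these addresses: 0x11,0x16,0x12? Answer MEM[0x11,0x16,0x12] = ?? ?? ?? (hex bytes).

MEM[0x11,0x16,0x12] = b2 73 2e

D0: mem[0x15..0x18] <- [b9 73 36 13]
D1: mem[0x0b..0x0c] <- [f0 2e]
D2: mem[0x12..0x15] <- [2e b9 73 36]
query mem[0x11]=0xb2, mem[0x16]=0x73, mem[0x12]=0x2e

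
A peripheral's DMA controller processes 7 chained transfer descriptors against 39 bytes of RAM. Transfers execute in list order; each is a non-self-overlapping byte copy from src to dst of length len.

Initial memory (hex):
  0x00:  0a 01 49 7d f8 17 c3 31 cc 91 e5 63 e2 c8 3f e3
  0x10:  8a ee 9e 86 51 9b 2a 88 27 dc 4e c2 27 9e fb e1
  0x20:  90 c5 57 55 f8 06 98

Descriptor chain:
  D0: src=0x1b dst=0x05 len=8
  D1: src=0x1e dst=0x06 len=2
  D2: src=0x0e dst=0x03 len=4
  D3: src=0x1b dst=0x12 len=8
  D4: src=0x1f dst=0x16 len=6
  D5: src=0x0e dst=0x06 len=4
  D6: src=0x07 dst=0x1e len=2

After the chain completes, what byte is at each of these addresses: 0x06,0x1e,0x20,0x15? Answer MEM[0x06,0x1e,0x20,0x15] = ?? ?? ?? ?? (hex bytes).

#0 dst[0x05+8] := {0xc2,0x27,0x9e,0xfb,0xe1,0x90,0xc5,0x57}
#1 dst[0x06+2] := {0xfb,0xe1}
#2 dst[0x03+4] := {0x3f,0xe3,0x8a,0xee}
#3 dst[0x12+8] := {0xc2,0x27,0x9e,0xfb,0xe1,0x90,0xc5,0x57}
#4 dst[0x16+6] := {0xe1,0x90,0xc5,0x57,0x55,0xf8}
#5 dst[0x06+4] := {0x3f,0xe3,0x8a,0xee}
#6 dst[0x1e+2] := {0xe3,0x8a}
query mem[0x06]=0x3f, mem[0x1e]=0xe3, mem[0x20]=0x90, mem[0x15]=0xfb

MEM[0x06,0x1e,0x20,0x15] = 3f e3 90 fb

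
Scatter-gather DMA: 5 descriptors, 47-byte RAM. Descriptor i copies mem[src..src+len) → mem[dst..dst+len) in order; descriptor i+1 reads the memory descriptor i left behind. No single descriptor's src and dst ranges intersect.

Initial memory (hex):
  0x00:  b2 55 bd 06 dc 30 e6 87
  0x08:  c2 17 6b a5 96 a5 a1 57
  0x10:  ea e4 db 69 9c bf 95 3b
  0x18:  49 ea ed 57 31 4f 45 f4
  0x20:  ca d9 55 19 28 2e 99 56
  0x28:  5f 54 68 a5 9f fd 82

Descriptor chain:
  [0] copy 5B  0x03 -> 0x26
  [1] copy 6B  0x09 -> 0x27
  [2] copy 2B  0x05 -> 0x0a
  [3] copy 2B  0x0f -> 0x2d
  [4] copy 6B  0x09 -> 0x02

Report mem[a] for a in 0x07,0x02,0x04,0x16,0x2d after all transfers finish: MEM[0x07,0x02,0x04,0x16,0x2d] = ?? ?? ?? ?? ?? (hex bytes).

[0] 0x03->0x26 len=5 : 06 dc 30 e6 87
[1] 0x09->0x27 len=6 : 17 6b a5 96 a5 a1
[2] 0x05->0x0a len=2 : 30 e6
[3] 0x0f->0x2d len=2 : 57 ea
[4] 0x09->0x02 len=6 : 17 30 e6 96 a5 a1
query mem[0x07]=0xa1, mem[0x02]=0x17, mem[0x04]=0xe6, mem[0x16]=0x95, mem[0x2d]=0x57

MEM[0x07,0x02,0x04,0x16,0x2d] = a1 17 e6 95 57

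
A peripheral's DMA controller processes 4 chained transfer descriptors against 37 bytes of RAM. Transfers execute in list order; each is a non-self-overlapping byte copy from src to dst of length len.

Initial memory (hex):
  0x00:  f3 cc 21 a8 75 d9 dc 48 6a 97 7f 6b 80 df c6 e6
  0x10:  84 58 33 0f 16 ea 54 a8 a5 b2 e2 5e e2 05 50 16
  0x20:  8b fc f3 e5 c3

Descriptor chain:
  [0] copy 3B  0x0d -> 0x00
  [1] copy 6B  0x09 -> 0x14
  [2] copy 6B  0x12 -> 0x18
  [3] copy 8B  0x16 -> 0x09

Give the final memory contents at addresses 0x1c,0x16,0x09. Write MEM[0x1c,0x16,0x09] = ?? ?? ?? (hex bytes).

  after D0: wrote 3B at 0x00 = dfc6e6
  after D1: wrote 6B at 0x14 = 977f6b80dfc6
  after D2: wrote 6B at 0x18 = 330f977f6b80
  after D3: wrote 8B at 0x09 = 6b80330f977f6b80
query mem[0x1c]=0x6b, mem[0x16]=0x6b, mem[0x09]=0x6b

MEM[0x1c,0x16,0x09] = 6b 6b 6b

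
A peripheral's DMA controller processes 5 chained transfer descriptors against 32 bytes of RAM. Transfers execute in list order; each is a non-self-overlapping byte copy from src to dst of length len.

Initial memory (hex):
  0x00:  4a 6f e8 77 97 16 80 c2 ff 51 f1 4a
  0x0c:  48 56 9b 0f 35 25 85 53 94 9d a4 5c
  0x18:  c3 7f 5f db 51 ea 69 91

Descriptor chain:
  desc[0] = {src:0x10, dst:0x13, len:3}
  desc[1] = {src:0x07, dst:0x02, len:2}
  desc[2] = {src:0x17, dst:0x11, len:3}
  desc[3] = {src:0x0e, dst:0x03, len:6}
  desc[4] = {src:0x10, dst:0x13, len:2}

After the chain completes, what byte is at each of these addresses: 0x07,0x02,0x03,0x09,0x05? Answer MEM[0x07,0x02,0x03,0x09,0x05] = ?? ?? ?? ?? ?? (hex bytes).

#0 dst[0x13+3] := {0x35,0x25,0x85}
#1 dst[0x02+2] := {0xc2,0xff}
#2 dst[0x11+3] := {0x5c,0xc3,0x7f}
#3 dst[0x03+6] := {0x9b,0x0f,0x35,0x5c,0xc3,0x7f}
#4 dst[0x13+2] := {0x35,0x5c}
query mem[0x07]=0xc3, mem[0x02]=0xc2, mem[0x03]=0x9b, mem[0x09]=0x51, mem[0x05]=0x35

MEM[0x07,0x02,0x03,0x09,0x05] = c3 c2 9b 51 35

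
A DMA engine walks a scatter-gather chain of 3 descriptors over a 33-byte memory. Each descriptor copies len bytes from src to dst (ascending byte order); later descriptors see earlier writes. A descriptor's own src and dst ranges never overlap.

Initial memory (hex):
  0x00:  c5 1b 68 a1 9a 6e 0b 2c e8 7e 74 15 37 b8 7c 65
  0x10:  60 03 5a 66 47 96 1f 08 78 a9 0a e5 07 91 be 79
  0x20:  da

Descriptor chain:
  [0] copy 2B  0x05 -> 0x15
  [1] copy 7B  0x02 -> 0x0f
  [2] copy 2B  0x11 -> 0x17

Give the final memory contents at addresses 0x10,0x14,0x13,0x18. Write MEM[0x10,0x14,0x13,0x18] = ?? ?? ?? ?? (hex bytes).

  after D0: wrote 2B at 0x15 = 6e0b
  after D1: wrote 7B at 0x0f = 68a19a6e0b2ce8
  after D2: wrote 2B at 0x17 = 9a6e
query mem[0x10]=0xa1, mem[0x14]=0x2c, mem[0x13]=0x0b, mem[0x18]=0x6e

MEM[0x10,0x14,0x13,0x18] = a1 2c 0b 6e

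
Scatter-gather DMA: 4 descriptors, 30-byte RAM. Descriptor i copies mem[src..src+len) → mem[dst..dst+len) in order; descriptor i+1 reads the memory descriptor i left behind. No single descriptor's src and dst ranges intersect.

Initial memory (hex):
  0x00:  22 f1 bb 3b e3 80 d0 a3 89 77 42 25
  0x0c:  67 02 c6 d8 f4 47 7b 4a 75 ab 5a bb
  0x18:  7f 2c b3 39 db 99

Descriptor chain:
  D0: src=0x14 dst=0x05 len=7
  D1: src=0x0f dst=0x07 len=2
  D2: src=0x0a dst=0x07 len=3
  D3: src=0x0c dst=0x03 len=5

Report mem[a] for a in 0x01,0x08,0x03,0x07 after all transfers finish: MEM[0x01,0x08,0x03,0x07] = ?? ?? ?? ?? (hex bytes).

MEM[0x01,0x08,0x03,0x07] = f1 b3 67 f4

[0] 0x14->0x05 len=7 : 75 ab 5a bb 7f 2c b3
[1] 0x0f->0x07 len=2 : d8 f4
[2] 0x0a->0x07 len=3 : 2c b3 67
[3] 0x0c->0x03 len=5 : 67 02 c6 d8 f4
query mem[0x01]=0xf1, mem[0x08]=0xb3, mem[0x03]=0x67, mem[0x07]=0xf4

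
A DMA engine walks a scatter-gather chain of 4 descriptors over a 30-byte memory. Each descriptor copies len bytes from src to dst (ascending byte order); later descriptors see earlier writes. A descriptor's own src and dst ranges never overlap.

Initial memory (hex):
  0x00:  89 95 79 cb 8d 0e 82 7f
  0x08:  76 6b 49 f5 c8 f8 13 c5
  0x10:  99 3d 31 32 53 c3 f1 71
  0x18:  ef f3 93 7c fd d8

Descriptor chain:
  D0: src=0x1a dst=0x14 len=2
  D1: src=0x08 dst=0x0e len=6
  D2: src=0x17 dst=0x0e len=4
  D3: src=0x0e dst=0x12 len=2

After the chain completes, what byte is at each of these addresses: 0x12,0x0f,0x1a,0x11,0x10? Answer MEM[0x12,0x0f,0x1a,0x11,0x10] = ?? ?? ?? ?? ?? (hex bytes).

MEM[0x12,0x0f,0x1a,0x11,0x10] = 71 ef 93 93 f3

[0] 0x1a->0x14 len=2 : 93 7c
[1] 0x08->0x0e len=6 : 76 6b 49 f5 c8 f8
[2] 0x17->0x0e len=4 : 71 ef f3 93
[3] 0x0e->0x12 len=2 : 71 ef
query mem[0x12]=0x71, mem[0x0f]=0xef, mem[0x1a]=0x93, mem[0x11]=0x93, mem[0x10]=0xf3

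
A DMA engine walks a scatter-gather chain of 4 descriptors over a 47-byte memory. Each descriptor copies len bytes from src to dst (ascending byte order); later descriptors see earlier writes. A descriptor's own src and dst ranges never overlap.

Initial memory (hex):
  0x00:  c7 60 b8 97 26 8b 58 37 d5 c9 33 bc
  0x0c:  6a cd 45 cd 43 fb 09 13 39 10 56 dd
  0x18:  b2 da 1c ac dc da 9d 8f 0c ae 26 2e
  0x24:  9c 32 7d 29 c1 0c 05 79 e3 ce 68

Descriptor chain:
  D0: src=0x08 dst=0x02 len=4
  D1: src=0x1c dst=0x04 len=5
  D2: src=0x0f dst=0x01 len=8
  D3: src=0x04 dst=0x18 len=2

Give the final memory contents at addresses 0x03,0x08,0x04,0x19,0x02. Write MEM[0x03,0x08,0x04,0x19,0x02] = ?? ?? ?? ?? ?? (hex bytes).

[0] 0x08->0x02 len=4 : d5 c9 33 bc
[1] 0x1c->0x04 len=5 : dc da 9d 8f 0c
[2] 0x0f->0x01 len=8 : cd 43 fb 09 13 39 10 56
[3] 0x04->0x18 len=2 : 09 13
query mem[0x03]=0xfb, mem[0x08]=0x56, mem[0x04]=0x09, mem[0x19]=0x13, mem[0x02]=0x43

MEM[0x03,0x08,0x04,0x19,0x02] = fb 56 09 13 43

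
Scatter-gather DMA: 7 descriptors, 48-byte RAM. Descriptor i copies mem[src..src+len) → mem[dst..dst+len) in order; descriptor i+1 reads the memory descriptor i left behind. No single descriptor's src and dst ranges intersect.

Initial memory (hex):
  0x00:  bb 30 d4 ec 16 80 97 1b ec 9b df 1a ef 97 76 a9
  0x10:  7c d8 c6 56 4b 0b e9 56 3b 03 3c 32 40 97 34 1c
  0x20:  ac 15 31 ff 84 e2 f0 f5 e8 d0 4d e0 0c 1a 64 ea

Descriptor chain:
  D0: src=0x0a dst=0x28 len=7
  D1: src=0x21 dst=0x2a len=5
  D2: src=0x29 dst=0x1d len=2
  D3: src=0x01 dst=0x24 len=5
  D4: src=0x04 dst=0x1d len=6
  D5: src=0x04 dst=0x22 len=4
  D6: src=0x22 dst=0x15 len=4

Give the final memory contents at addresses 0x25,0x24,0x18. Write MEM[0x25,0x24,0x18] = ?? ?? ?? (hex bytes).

MEM[0x25,0x24,0x18] = 1b 97 1b

[0] 0x0a->0x28 len=7 : df 1a ef 97 76 a9 7c
[1] 0x21->0x2a len=5 : 15 31 ff 84 e2
[2] 0x29->0x1d len=2 : 1a 15
[3] 0x01->0x24 len=5 : 30 d4 ec 16 80
[4] 0x04->0x1d len=6 : 16 80 97 1b ec 9b
[5] 0x04->0x22 len=4 : 16 80 97 1b
[6] 0x22->0x15 len=4 : 16 80 97 1b
query mem[0x25]=0x1b, mem[0x24]=0x97, mem[0x18]=0x1b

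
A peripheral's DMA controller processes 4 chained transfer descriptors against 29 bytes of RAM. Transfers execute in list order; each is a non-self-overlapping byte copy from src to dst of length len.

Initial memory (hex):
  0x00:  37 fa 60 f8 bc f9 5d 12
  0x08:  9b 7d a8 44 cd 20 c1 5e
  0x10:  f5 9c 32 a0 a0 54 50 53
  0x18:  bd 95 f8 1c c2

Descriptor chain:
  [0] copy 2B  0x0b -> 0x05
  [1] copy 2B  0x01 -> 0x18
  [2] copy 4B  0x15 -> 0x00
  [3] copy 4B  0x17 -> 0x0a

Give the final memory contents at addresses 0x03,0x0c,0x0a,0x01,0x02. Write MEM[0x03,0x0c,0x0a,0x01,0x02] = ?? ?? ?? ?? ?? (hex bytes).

D0: mem[0x05..0x06] <- [44 cd]
D1: mem[0x18..0x19] <- [fa 60]
D2: mem[0x00..0x03] <- [54 50 53 fa]
D3: mem[0x0a..0x0d] <- [53 fa 60 f8]
query mem[0x03]=0xfa, mem[0x0c]=0x60, mem[0x0a]=0x53, mem[0x01]=0x50, mem[0x02]=0x53

MEM[0x03,0x0c,0x0a,0x01,0x02] = fa 60 53 50 53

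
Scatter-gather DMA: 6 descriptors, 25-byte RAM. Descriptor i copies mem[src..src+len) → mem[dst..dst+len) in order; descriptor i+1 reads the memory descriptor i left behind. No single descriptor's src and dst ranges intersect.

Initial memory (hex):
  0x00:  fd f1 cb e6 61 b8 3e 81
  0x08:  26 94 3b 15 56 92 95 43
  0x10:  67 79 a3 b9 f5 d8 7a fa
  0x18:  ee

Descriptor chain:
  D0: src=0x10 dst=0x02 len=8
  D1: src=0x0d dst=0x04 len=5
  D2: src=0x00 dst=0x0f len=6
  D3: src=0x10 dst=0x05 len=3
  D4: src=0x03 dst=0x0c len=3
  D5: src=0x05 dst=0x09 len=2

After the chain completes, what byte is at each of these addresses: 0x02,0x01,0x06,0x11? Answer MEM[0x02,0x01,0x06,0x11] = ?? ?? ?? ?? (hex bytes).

  after D0: wrote 8B at 0x02 = 6779a3b9f5d87afa
  after D1: wrote 5B at 0x04 = 9295436779
  after D2: wrote 6B at 0x0f = fdf167799295
  after D3: wrote 3B at 0x05 = f16779
  after D4: wrote 3B at 0x0c = 7992f1
  after D5: wrote 2B at 0x09 = f167
query mem[0x02]=0x67, mem[0x01]=0xf1, mem[0x06]=0x67, mem[0x11]=0x67

MEM[0x02,0x01,0x06,0x11] = 67 f1 67 67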